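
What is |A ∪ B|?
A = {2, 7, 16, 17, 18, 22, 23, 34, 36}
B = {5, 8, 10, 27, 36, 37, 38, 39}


Set A = {2, 7, 16, 17, 18, 22, 23, 34, 36}, |A| = 9
Set B = {5, 8, 10, 27, 36, 37, 38, 39}, |B| = 8
A ∩ B = {36}, |A ∩ B| = 1
|A ∪ B| = |A| + |B| - |A ∩ B| = 9 + 8 - 1 = 16

16


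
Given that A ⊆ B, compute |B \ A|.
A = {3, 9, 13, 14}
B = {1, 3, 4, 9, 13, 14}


Set A = {3, 9, 13, 14}, |A| = 4
Set B = {1, 3, 4, 9, 13, 14}, |B| = 6
Since A ⊆ B: B \ A = {1, 4}
|B| - |A| = 6 - 4 = 2

2


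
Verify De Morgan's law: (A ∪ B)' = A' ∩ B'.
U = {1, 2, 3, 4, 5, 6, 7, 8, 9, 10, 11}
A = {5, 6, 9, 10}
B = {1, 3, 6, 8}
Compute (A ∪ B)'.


U = {1, 2, 3, 4, 5, 6, 7, 8, 9, 10, 11}
A = {5, 6, 9, 10}, B = {1, 3, 6, 8}
A ∪ B = {1, 3, 5, 6, 8, 9, 10}
(A ∪ B)' = U \ (A ∪ B) = {2, 4, 7, 11}
Verification via A' ∩ B': A' = {1, 2, 3, 4, 7, 8, 11}, B' = {2, 4, 5, 7, 9, 10, 11}
A' ∩ B' = {2, 4, 7, 11} ✓

{2, 4, 7, 11}


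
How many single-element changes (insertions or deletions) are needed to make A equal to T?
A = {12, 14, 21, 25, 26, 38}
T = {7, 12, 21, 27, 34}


Set A = {12, 14, 21, 25, 26, 38}
Set T = {7, 12, 21, 27, 34}
Elements to remove from A (in A, not in T): {14, 25, 26, 38} → 4 removals
Elements to add to A (in T, not in A): {7, 27, 34} → 3 additions
Total edits = 4 + 3 = 7

7


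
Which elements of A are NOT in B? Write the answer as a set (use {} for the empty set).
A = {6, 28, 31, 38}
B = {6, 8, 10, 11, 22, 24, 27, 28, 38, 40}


Set A = {6, 28, 31, 38}
Set B = {6, 8, 10, 11, 22, 24, 27, 28, 38, 40}
Check each element of A against B:
6 ∈ B, 28 ∈ B, 31 ∉ B (include), 38 ∈ B
Elements of A not in B: {31}

{31}


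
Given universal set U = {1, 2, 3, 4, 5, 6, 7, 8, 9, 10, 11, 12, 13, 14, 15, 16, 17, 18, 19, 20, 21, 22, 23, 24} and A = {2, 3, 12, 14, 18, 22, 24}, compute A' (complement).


Universal set U = {1, 2, 3, 4, 5, 6, 7, 8, 9, 10, 11, 12, 13, 14, 15, 16, 17, 18, 19, 20, 21, 22, 23, 24}
Set A = {2, 3, 12, 14, 18, 22, 24}
A' = U \ A = elements in U but not in A
Checking each element of U:
1 (not in A, include), 2 (in A, exclude), 3 (in A, exclude), 4 (not in A, include), 5 (not in A, include), 6 (not in A, include), 7 (not in A, include), 8 (not in A, include), 9 (not in A, include), 10 (not in A, include), 11 (not in A, include), 12 (in A, exclude), 13 (not in A, include), 14 (in A, exclude), 15 (not in A, include), 16 (not in A, include), 17 (not in A, include), 18 (in A, exclude), 19 (not in A, include), 20 (not in A, include), 21 (not in A, include), 22 (in A, exclude), 23 (not in A, include), 24 (in A, exclude)
A' = {1, 4, 5, 6, 7, 8, 9, 10, 11, 13, 15, 16, 17, 19, 20, 21, 23}

{1, 4, 5, 6, 7, 8, 9, 10, 11, 13, 15, 16, 17, 19, 20, 21, 23}


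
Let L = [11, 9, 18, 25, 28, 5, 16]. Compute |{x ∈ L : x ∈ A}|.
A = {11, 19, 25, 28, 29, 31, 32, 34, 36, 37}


Set A = {11, 19, 25, 28, 29, 31, 32, 34, 36, 37}
Candidates: [11, 9, 18, 25, 28, 5, 16]
Check each candidate:
11 ∈ A, 9 ∉ A, 18 ∉ A, 25 ∈ A, 28 ∈ A, 5 ∉ A, 16 ∉ A
Count of candidates in A: 3

3


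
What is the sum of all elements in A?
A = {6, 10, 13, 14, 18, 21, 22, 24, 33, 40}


Set A = {6, 10, 13, 14, 18, 21, 22, 24, 33, 40}
Sum = 6 + 10 + 13 + 14 + 18 + 21 + 22 + 24 + 33 + 40 = 201

201


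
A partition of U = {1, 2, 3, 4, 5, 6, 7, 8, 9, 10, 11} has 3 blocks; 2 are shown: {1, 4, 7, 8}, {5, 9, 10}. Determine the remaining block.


U = {1, 2, 3, 4, 5, 6, 7, 8, 9, 10, 11}
Shown blocks: {1, 4, 7, 8}, {5, 9, 10}
A partition's blocks are pairwise disjoint and cover U, so the missing block = U \ (union of shown blocks).
Union of shown blocks: {1, 4, 5, 7, 8, 9, 10}
Missing block = U \ (union) = {2, 3, 6, 11}

{2, 3, 6, 11}


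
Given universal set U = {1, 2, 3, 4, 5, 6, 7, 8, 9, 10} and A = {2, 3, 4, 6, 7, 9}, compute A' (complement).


Universal set U = {1, 2, 3, 4, 5, 6, 7, 8, 9, 10}
Set A = {2, 3, 4, 6, 7, 9}
A' = U \ A = elements in U but not in A
Checking each element of U:
1 (not in A, include), 2 (in A, exclude), 3 (in A, exclude), 4 (in A, exclude), 5 (not in A, include), 6 (in A, exclude), 7 (in A, exclude), 8 (not in A, include), 9 (in A, exclude), 10 (not in A, include)
A' = {1, 5, 8, 10}

{1, 5, 8, 10}


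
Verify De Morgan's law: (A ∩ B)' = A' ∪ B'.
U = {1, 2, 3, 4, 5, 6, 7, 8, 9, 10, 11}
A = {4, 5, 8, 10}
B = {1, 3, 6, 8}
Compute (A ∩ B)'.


U = {1, 2, 3, 4, 5, 6, 7, 8, 9, 10, 11}
A = {4, 5, 8, 10}, B = {1, 3, 6, 8}
A ∩ B = {8}
(A ∩ B)' = U \ (A ∩ B) = {1, 2, 3, 4, 5, 6, 7, 9, 10, 11}
Verification via A' ∪ B': A' = {1, 2, 3, 6, 7, 9, 11}, B' = {2, 4, 5, 7, 9, 10, 11}
A' ∪ B' = {1, 2, 3, 4, 5, 6, 7, 9, 10, 11} ✓

{1, 2, 3, 4, 5, 6, 7, 9, 10, 11}


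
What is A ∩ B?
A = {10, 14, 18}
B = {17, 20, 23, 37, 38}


Set A = {10, 14, 18}
Set B = {17, 20, 23, 37, 38}
A ∩ B includes only elements in both sets.
Check each element of A against B:
10 ✗, 14 ✗, 18 ✗
A ∩ B = {}

{}


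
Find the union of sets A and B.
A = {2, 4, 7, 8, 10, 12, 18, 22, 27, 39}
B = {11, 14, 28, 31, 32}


Set A = {2, 4, 7, 8, 10, 12, 18, 22, 27, 39}
Set B = {11, 14, 28, 31, 32}
A ∪ B includes all elements in either set.
Elements from A: {2, 4, 7, 8, 10, 12, 18, 22, 27, 39}
Elements from B not already included: {11, 14, 28, 31, 32}
A ∪ B = {2, 4, 7, 8, 10, 11, 12, 14, 18, 22, 27, 28, 31, 32, 39}

{2, 4, 7, 8, 10, 11, 12, 14, 18, 22, 27, 28, 31, 32, 39}


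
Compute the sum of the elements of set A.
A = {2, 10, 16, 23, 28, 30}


Set A = {2, 10, 16, 23, 28, 30}
Sum = 2 + 10 + 16 + 23 + 28 + 30 = 109

109


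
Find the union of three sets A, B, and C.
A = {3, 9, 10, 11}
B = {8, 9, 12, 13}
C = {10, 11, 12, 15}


Set A = {3, 9, 10, 11}
Set B = {8, 9, 12, 13}
Set C = {10, 11, 12, 15}
First, A ∪ B = {3, 8, 9, 10, 11, 12, 13}
Then, (A ∪ B) ∪ C = {3, 8, 9, 10, 11, 12, 13, 15}

{3, 8, 9, 10, 11, 12, 13, 15}


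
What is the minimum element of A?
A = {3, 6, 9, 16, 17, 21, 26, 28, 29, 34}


Set A = {3, 6, 9, 16, 17, 21, 26, 28, 29, 34}
Elements in ascending order: 3, 6, 9, 16, 17, 21, 26, 28, 29, 34
The smallest element is 3.

3


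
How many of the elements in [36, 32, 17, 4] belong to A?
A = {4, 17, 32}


Set A = {4, 17, 32}
Candidates: [36, 32, 17, 4]
Check each candidate:
36 ∉ A, 32 ∈ A, 17 ∈ A, 4 ∈ A
Count of candidates in A: 3

3


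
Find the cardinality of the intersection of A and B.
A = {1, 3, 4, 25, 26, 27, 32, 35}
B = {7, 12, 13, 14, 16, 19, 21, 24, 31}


Set A = {1, 3, 4, 25, 26, 27, 32, 35}
Set B = {7, 12, 13, 14, 16, 19, 21, 24, 31}
A ∩ B = {}
|A ∩ B| = 0

0


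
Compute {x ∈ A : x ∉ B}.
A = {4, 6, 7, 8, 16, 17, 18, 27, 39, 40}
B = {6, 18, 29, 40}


Set A = {4, 6, 7, 8, 16, 17, 18, 27, 39, 40}
Set B = {6, 18, 29, 40}
Check each element of A against B:
4 ∉ B (include), 6 ∈ B, 7 ∉ B (include), 8 ∉ B (include), 16 ∉ B (include), 17 ∉ B (include), 18 ∈ B, 27 ∉ B (include), 39 ∉ B (include), 40 ∈ B
Elements of A not in B: {4, 7, 8, 16, 17, 27, 39}

{4, 7, 8, 16, 17, 27, 39}


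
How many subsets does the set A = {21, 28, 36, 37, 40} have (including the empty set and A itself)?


Set A = {21, 28, 36, 37, 40}
|A| = 5
The power set P(A) contains all subsets of A.
|P(A)| = 2^|A| = 2^5 = 32

32


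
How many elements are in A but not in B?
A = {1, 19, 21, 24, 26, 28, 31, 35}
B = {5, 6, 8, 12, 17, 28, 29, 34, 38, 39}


Set A = {1, 19, 21, 24, 26, 28, 31, 35}
Set B = {5, 6, 8, 12, 17, 28, 29, 34, 38, 39}
A \ B = {1, 19, 21, 24, 26, 31, 35}
|A \ B| = 7

7


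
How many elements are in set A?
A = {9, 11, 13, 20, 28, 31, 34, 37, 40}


Set A = {9, 11, 13, 20, 28, 31, 34, 37, 40}
Listing elements: 9, 11, 13, 20, 28, 31, 34, 37, 40
Counting: 9 elements
|A| = 9

9


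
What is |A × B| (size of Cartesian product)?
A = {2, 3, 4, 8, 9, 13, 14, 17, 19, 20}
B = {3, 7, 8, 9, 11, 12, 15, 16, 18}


Set A = {2, 3, 4, 8, 9, 13, 14, 17, 19, 20} has 10 elements.
Set B = {3, 7, 8, 9, 11, 12, 15, 16, 18} has 9 elements.
|A × B| = |A| × |B| = 10 × 9 = 90

90


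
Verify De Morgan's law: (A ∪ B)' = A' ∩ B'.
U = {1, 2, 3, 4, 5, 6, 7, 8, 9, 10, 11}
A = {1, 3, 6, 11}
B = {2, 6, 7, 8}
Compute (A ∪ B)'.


U = {1, 2, 3, 4, 5, 6, 7, 8, 9, 10, 11}
A = {1, 3, 6, 11}, B = {2, 6, 7, 8}
A ∪ B = {1, 2, 3, 6, 7, 8, 11}
(A ∪ B)' = U \ (A ∪ B) = {4, 5, 9, 10}
Verification via A' ∩ B': A' = {2, 4, 5, 7, 8, 9, 10}, B' = {1, 3, 4, 5, 9, 10, 11}
A' ∩ B' = {4, 5, 9, 10} ✓

{4, 5, 9, 10}


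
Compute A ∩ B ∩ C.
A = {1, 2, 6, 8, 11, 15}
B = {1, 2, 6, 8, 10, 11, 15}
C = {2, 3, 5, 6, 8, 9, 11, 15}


Set A = {1, 2, 6, 8, 11, 15}
Set B = {1, 2, 6, 8, 10, 11, 15}
Set C = {2, 3, 5, 6, 8, 9, 11, 15}
First, A ∩ B = {1, 2, 6, 8, 11, 15}
Then, (A ∩ B) ∩ C = {2, 6, 8, 11, 15}

{2, 6, 8, 11, 15}


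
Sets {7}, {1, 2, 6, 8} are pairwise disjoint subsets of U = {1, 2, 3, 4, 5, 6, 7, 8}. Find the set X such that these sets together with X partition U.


U = {1, 2, 3, 4, 5, 6, 7, 8}
Shown blocks: {7}, {1, 2, 6, 8}
A partition's blocks are pairwise disjoint and cover U, so the missing block = U \ (union of shown blocks).
Union of shown blocks: {1, 2, 6, 7, 8}
Missing block = U \ (union) = {3, 4, 5}

{3, 4, 5}


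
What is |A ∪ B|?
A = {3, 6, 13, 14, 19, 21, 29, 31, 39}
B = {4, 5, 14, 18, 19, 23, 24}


Set A = {3, 6, 13, 14, 19, 21, 29, 31, 39}, |A| = 9
Set B = {4, 5, 14, 18, 19, 23, 24}, |B| = 7
A ∩ B = {14, 19}, |A ∩ B| = 2
|A ∪ B| = |A| + |B| - |A ∩ B| = 9 + 7 - 2 = 14

14


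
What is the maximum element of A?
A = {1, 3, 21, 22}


Set A = {1, 3, 21, 22}
Elements in ascending order: 1, 3, 21, 22
The largest element is 22.

22


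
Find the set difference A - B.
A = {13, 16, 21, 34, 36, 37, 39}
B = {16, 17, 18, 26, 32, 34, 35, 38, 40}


Set A = {13, 16, 21, 34, 36, 37, 39}
Set B = {16, 17, 18, 26, 32, 34, 35, 38, 40}
A \ B includes elements in A that are not in B.
Check each element of A:
13 (not in B, keep), 16 (in B, remove), 21 (not in B, keep), 34 (in B, remove), 36 (not in B, keep), 37 (not in B, keep), 39 (not in B, keep)
A \ B = {13, 21, 36, 37, 39}

{13, 21, 36, 37, 39}


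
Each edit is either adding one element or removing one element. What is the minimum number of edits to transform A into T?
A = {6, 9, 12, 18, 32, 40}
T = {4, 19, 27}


Set A = {6, 9, 12, 18, 32, 40}
Set T = {4, 19, 27}
Elements to remove from A (in A, not in T): {6, 9, 12, 18, 32, 40} → 6 removals
Elements to add to A (in T, not in A): {4, 19, 27} → 3 additions
Total edits = 6 + 3 = 9

9


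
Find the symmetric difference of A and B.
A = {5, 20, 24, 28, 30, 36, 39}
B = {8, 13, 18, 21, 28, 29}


Set A = {5, 20, 24, 28, 30, 36, 39}
Set B = {8, 13, 18, 21, 28, 29}
A △ B = (A \ B) ∪ (B \ A)
Elements in A but not B: {5, 20, 24, 30, 36, 39}
Elements in B but not A: {8, 13, 18, 21, 29}
A △ B = {5, 8, 13, 18, 20, 21, 24, 29, 30, 36, 39}

{5, 8, 13, 18, 20, 21, 24, 29, 30, 36, 39}


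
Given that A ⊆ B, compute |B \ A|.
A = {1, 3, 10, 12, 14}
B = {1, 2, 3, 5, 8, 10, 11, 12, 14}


Set A = {1, 3, 10, 12, 14}, |A| = 5
Set B = {1, 2, 3, 5, 8, 10, 11, 12, 14}, |B| = 9
Since A ⊆ B: B \ A = {2, 5, 8, 11}
|B| - |A| = 9 - 5 = 4

4


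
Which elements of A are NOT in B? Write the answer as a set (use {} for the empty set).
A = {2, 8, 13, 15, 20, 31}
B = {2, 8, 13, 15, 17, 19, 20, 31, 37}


Set A = {2, 8, 13, 15, 20, 31}
Set B = {2, 8, 13, 15, 17, 19, 20, 31, 37}
Check each element of A against B:
2 ∈ B, 8 ∈ B, 13 ∈ B, 15 ∈ B, 20 ∈ B, 31 ∈ B
Elements of A not in B: {}

{}


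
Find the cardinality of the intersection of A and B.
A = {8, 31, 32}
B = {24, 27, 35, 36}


Set A = {8, 31, 32}
Set B = {24, 27, 35, 36}
A ∩ B = {}
|A ∩ B| = 0

0


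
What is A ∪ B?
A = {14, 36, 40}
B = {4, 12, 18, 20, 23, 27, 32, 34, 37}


Set A = {14, 36, 40}
Set B = {4, 12, 18, 20, 23, 27, 32, 34, 37}
A ∪ B includes all elements in either set.
Elements from A: {14, 36, 40}
Elements from B not already included: {4, 12, 18, 20, 23, 27, 32, 34, 37}
A ∪ B = {4, 12, 14, 18, 20, 23, 27, 32, 34, 36, 37, 40}

{4, 12, 14, 18, 20, 23, 27, 32, 34, 36, 37, 40}


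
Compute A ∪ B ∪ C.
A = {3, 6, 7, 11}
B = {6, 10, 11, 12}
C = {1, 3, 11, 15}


Set A = {3, 6, 7, 11}
Set B = {6, 10, 11, 12}
Set C = {1, 3, 11, 15}
First, A ∪ B = {3, 6, 7, 10, 11, 12}
Then, (A ∪ B) ∪ C = {1, 3, 6, 7, 10, 11, 12, 15}

{1, 3, 6, 7, 10, 11, 12, 15}


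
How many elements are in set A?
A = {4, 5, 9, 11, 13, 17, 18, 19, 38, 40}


Set A = {4, 5, 9, 11, 13, 17, 18, 19, 38, 40}
Listing elements: 4, 5, 9, 11, 13, 17, 18, 19, 38, 40
Counting: 10 elements
|A| = 10

10


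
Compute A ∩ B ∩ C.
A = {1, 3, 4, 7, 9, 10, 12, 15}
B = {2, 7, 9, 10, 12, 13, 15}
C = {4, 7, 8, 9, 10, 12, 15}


Set A = {1, 3, 4, 7, 9, 10, 12, 15}
Set B = {2, 7, 9, 10, 12, 13, 15}
Set C = {4, 7, 8, 9, 10, 12, 15}
First, A ∩ B = {7, 9, 10, 12, 15}
Then, (A ∩ B) ∩ C = {7, 9, 10, 12, 15}

{7, 9, 10, 12, 15}


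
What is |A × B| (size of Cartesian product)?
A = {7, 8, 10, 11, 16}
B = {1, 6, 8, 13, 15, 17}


Set A = {7, 8, 10, 11, 16} has 5 elements.
Set B = {1, 6, 8, 13, 15, 17} has 6 elements.
|A × B| = |A| × |B| = 5 × 6 = 30

30


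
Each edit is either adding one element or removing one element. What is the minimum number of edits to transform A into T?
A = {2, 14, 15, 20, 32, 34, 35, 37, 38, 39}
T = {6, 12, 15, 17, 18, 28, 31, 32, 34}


Set A = {2, 14, 15, 20, 32, 34, 35, 37, 38, 39}
Set T = {6, 12, 15, 17, 18, 28, 31, 32, 34}
Elements to remove from A (in A, not in T): {2, 14, 20, 35, 37, 38, 39} → 7 removals
Elements to add to A (in T, not in A): {6, 12, 17, 18, 28, 31} → 6 additions
Total edits = 7 + 6 = 13

13


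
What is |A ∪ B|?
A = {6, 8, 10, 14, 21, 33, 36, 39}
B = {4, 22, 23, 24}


Set A = {6, 8, 10, 14, 21, 33, 36, 39}, |A| = 8
Set B = {4, 22, 23, 24}, |B| = 4
A ∩ B = {}, |A ∩ B| = 0
|A ∪ B| = |A| + |B| - |A ∩ B| = 8 + 4 - 0 = 12

12


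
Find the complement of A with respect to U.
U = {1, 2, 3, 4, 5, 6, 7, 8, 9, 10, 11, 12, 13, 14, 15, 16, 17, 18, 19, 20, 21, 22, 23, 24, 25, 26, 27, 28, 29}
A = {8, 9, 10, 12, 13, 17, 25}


Universal set U = {1, 2, 3, 4, 5, 6, 7, 8, 9, 10, 11, 12, 13, 14, 15, 16, 17, 18, 19, 20, 21, 22, 23, 24, 25, 26, 27, 28, 29}
Set A = {8, 9, 10, 12, 13, 17, 25}
A' = U \ A = elements in U but not in A
Checking each element of U:
1 (not in A, include), 2 (not in A, include), 3 (not in A, include), 4 (not in A, include), 5 (not in A, include), 6 (not in A, include), 7 (not in A, include), 8 (in A, exclude), 9 (in A, exclude), 10 (in A, exclude), 11 (not in A, include), 12 (in A, exclude), 13 (in A, exclude), 14 (not in A, include), 15 (not in A, include), 16 (not in A, include), 17 (in A, exclude), 18 (not in A, include), 19 (not in A, include), 20 (not in A, include), 21 (not in A, include), 22 (not in A, include), 23 (not in A, include), 24 (not in A, include), 25 (in A, exclude), 26 (not in A, include), 27 (not in A, include), 28 (not in A, include), 29 (not in A, include)
A' = {1, 2, 3, 4, 5, 6, 7, 11, 14, 15, 16, 18, 19, 20, 21, 22, 23, 24, 26, 27, 28, 29}

{1, 2, 3, 4, 5, 6, 7, 11, 14, 15, 16, 18, 19, 20, 21, 22, 23, 24, 26, 27, 28, 29}


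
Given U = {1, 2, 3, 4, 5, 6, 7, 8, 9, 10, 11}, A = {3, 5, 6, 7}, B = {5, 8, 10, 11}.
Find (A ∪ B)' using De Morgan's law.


U = {1, 2, 3, 4, 5, 6, 7, 8, 9, 10, 11}
A = {3, 5, 6, 7}, B = {5, 8, 10, 11}
A ∪ B = {3, 5, 6, 7, 8, 10, 11}
(A ∪ B)' = U \ (A ∪ B) = {1, 2, 4, 9}
Verification via A' ∩ B': A' = {1, 2, 4, 8, 9, 10, 11}, B' = {1, 2, 3, 4, 6, 7, 9}
A' ∩ B' = {1, 2, 4, 9} ✓

{1, 2, 4, 9}


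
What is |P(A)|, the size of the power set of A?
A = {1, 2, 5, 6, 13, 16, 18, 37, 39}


Set A = {1, 2, 5, 6, 13, 16, 18, 37, 39}
|A| = 9
The power set P(A) contains all subsets of A.
|P(A)| = 2^|A| = 2^9 = 512

512


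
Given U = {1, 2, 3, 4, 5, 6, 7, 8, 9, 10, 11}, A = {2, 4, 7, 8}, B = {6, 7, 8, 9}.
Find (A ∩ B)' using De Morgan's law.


U = {1, 2, 3, 4, 5, 6, 7, 8, 9, 10, 11}
A = {2, 4, 7, 8}, B = {6, 7, 8, 9}
A ∩ B = {7, 8}
(A ∩ B)' = U \ (A ∩ B) = {1, 2, 3, 4, 5, 6, 9, 10, 11}
Verification via A' ∪ B': A' = {1, 3, 5, 6, 9, 10, 11}, B' = {1, 2, 3, 4, 5, 10, 11}
A' ∪ B' = {1, 2, 3, 4, 5, 6, 9, 10, 11} ✓

{1, 2, 3, 4, 5, 6, 9, 10, 11}


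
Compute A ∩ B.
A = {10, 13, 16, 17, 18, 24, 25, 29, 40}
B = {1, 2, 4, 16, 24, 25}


Set A = {10, 13, 16, 17, 18, 24, 25, 29, 40}
Set B = {1, 2, 4, 16, 24, 25}
A ∩ B includes only elements in both sets.
Check each element of A against B:
10 ✗, 13 ✗, 16 ✓, 17 ✗, 18 ✗, 24 ✓, 25 ✓, 29 ✗, 40 ✗
A ∩ B = {16, 24, 25}

{16, 24, 25}


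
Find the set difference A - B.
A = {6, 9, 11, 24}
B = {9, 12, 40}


Set A = {6, 9, 11, 24}
Set B = {9, 12, 40}
A \ B includes elements in A that are not in B.
Check each element of A:
6 (not in B, keep), 9 (in B, remove), 11 (not in B, keep), 24 (not in B, keep)
A \ B = {6, 11, 24}

{6, 11, 24}


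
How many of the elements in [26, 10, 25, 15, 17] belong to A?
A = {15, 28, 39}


Set A = {15, 28, 39}
Candidates: [26, 10, 25, 15, 17]
Check each candidate:
26 ∉ A, 10 ∉ A, 25 ∉ A, 15 ∈ A, 17 ∉ A
Count of candidates in A: 1

1


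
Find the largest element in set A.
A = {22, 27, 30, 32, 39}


Set A = {22, 27, 30, 32, 39}
Elements in ascending order: 22, 27, 30, 32, 39
The largest element is 39.

39


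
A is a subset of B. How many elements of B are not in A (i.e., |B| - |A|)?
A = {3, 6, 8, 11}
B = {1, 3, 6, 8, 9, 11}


Set A = {3, 6, 8, 11}, |A| = 4
Set B = {1, 3, 6, 8, 9, 11}, |B| = 6
Since A ⊆ B: B \ A = {1, 9}
|B| - |A| = 6 - 4 = 2

2


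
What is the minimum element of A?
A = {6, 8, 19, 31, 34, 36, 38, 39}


Set A = {6, 8, 19, 31, 34, 36, 38, 39}
Elements in ascending order: 6, 8, 19, 31, 34, 36, 38, 39
The smallest element is 6.

6


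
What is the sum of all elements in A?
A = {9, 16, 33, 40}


Set A = {9, 16, 33, 40}
Sum = 9 + 16 + 33 + 40 = 98

98


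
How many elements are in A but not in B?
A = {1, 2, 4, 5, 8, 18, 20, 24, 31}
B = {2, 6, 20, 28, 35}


Set A = {1, 2, 4, 5, 8, 18, 20, 24, 31}
Set B = {2, 6, 20, 28, 35}
A \ B = {1, 4, 5, 8, 18, 24, 31}
|A \ B| = 7

7


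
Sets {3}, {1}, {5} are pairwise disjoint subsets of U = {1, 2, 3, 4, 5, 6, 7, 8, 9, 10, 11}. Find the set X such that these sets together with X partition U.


U = {1, 2, 3, 4, 5, 6, 7, 8, 9, 10, 11}
Shown blocks: {3}, {1}, {5}
A partition's blocks are pairwise disjoint and cover U, so the missing block = U \ (union of shown blocks).
Union of shown blocks: {1, 3, 5}
Missing block = U \ (union) = {2, 4, 6, 7, 8, 9, 10, 11}

{2, 4, 6, 7, 8, 9, 10, 11}


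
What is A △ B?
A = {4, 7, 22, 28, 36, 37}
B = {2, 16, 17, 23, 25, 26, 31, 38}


Set A = {4, 7, 22, 28, 36, 37}
Set B = {2, 16, 17, 23, 25, 26, 31, 38}
A △ B = (A \ B) ∪ (B \ A)
Elements in A but not B: {4, 7, 22, 28, 36, 37}
Elements in B but not A: {2, 16, 17, 23, 25, 26, 31, 38}
A △ B = {2, 4, 7, 16, 17, 22, 23, 25, 26, 28, 31, 36, 37, 38}

{2, 4, 7, 16, 17, 22, 23, 25, 26, 28, 31, 36, 37, 38}


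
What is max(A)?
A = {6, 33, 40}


Set A = {6, 33, 40}
Elements in ascending order: 6, 33, 40
The largest element is 40.

40


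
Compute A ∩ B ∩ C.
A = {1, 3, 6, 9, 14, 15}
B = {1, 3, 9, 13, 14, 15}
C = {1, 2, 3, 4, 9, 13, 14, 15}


Set A = {1, 3, 6, 9, 14, 15}
Set B = {1, 3, 9, 13, 14, 15}
Set C = {1, 2, 3, 4, 9, 13, 14, 15}
First, A ∩ B = {1, 3, 9, 14, 15}
Then, (A ∩ B) ∩ C = {1, 3, 9, 14, 15}

{1, 3, 9, 14, 15}


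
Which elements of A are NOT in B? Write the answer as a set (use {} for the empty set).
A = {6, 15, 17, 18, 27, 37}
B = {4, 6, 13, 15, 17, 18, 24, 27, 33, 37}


Set A = {6, 15, 17, 18, 27, 37}
Set B = {4, 6, 13, 15, 17, 18, 24, 27, 33, 37}
Check each element of A against B:
6 ∈ B, 15 ∈ B, 17 ∈ B, 18 ∈ B, 27 ∈ B, 37 ∈ B
Elements of A not in B: {}

{}


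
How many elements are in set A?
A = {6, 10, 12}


Set A = {6, 10, 12}
Listing elements: 6, 10, 12
Counting: 3 elements
|A| = 3

3


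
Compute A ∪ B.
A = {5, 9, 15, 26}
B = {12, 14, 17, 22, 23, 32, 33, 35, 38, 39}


Set A = {5, 9, 15, 26}
Set B = {12, 14, 17, 22, 23, 32, 33, 35, 38, 39}
A ∪ B includes all elements in either set.
Elements from A: {5, 9, 15, 26}
Elements from B not already included: {12, 14, 17, 22, 23, 32, 33, 35, 38, 39}
A ∪ B = {5, 9, 12, 14, 15, 17, 22, 23, 26, 32, 33, 35, 38, 39}

{5, 9, 12, 14, 15, 17, 22, 23, 26, 32, 33, 35, 38, 39}


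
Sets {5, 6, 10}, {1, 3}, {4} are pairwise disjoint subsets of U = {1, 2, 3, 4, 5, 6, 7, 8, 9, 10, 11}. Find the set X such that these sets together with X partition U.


U = {1, 2, 3, 4, 5, 6, 7, 8, 9, 10, 11}
Shown blocks: {5, 6, 10}, {1, 3}, {4}
A partition's blocks are pairwise disjoint and cover U, so the missing block = U \ (union of shown blocks).
Union of shown blocks: {1, 3, 4, 5, 6, 10}
Missing block = U \ (union) = {2, 7, 8, 9, 11}

{2, 7, 8, 9, 11}


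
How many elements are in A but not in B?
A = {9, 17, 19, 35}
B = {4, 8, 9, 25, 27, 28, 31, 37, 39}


Set A = {9, 17, 19, 35}
Set B = {4, 8, 9, 25, 27, 28, 31, 37, 39}
A \ B = {17, 19, 35}
|A \ B| = 3

3


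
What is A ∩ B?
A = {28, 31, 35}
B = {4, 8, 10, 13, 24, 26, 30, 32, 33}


Set A = {28, 31, 35}
Set B = {4, 8, 10, 13, 24, 26, 30, 32, 33}
A ∩ B includes only elements in both sets.
Check each element of A against B:
28 ✗, 31 ✗, 35 ✗
A ∩ B = {}

{}


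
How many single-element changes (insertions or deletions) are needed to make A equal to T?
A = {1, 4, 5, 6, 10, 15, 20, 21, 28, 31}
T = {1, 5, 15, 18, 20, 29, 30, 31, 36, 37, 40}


Set A = {1, 4, 5, 6, 10, 15, 20, 21, 28, 31}
Set T = {1, 5, 15, 18, 20, 29, 30, 31, 36, 37, 40}
Elements to remove from A (in A, not in T): {4, 6, 10, 21, 28} → 5 removals
Elements to add to A (in T, not in A): {18, 29, 30, 36, 37, 40} → 6 additions
Total edits = 5 + 6 = 11

11


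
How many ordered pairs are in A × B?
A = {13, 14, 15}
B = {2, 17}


Set A = {13, 14, 15} has 3 elements.
Set B = {2, 17} has 2 elements.
|A × B| = |A| × |B| = 3 × 2 = 6

6


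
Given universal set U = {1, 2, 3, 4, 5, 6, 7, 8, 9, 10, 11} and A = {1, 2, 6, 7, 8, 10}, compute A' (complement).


Universal set U = {1, 2, 3, 4, 5, 6, 7, 8, 9, 10, 11}
Set A = {1, 2, 6, 7, 8, 10}
A' = U \ A = elements in U but not in A
Checking each element of U:
1 (in A, exclude), 2 (in A, exclude), 3 (not in A, include), 4 (not in A, include), 5 (not in A, include), 6 (in A, exclude), 7 (in A, exclude), 8 (in A, exclude), 9 (not in A, include), 10 (in A, exclude), 11 (not in A, include)
A' = {3, 4, 5, 9, 11}

{3, 4, 5, 9, 11}


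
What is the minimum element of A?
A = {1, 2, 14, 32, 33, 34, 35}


Set A = {1, 2, 14, 32, 33, 34, 35}
Elements in ascending order: 1, 2, 14, 32, 33, 34, 35
The smallest element is 1.

1


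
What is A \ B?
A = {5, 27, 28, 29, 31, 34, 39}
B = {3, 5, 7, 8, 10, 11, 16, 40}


Set A = {5, 27, 28, 29, 31, 34, 39}
Set B = {3, 5, 7, 8, 10, 11, 16, 40}
A \ B includes elements in A that are not in B.
Check each element of A:
5 (in B, remove), 27 (not in B, keep), 28 (not in B, keep), 29 (not in B, keep), 31 (not in B, keep), 34 (not in B, keep), 39 (not in B, keep)
A \ B = {27, 28, 29, 31, 34, 39}

{27, 28, 29, 31, 34, 39}


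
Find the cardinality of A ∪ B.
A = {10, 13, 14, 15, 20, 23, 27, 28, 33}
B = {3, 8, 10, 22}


Set A = {10, 13, 14, 15, 20, 23, 27, 28, 33}, |A| = 9
Set B = {3, 8, 10, 22}, |B| = 4
A ∩ B = {10}, |A ∩ B| = 1
|A ∪ B| = |A| + |B| - |A ∩ B| = 9 + 4 - 1 = 12

12


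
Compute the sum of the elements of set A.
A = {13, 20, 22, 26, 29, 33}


Set A = {13, 20, 22, 26, 29, 33}
Sum = 13 + 20 + 22 + 26 + 29 + 33 = 143

143


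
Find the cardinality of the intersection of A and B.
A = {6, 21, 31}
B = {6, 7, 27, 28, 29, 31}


Set A = {6, 21, 31}
Set B = {6, 7, 27, 28, 29, 31}
A ∩ B = {6, 31}
|A ∩ B| = 2

2


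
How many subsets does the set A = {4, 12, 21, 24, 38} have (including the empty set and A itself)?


Set A = {4, 12, 21, 24, 38}
|A| = 5
The power set P(A) contains all subsets of A.
|P(A)| = 2^|A| = 2^5 = 32

32


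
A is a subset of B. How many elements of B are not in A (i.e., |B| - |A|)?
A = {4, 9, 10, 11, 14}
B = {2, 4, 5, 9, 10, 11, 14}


Set A = {4, 9, 10, 11, 14}, |A| = 5
Set B = {2, 4, 5, 9, 10, 11, 14}, |B| = 7
Since A ⊆ B: B \ A = {2, 5}
|B| - |A| = 7 - 5 = 2

2


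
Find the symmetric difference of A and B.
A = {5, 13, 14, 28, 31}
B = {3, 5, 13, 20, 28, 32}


Set A = {5, 13, 14, 28, 31}
Set B = {3, 5, 13, 20, 28, 32}
A △ B = (A \ B) ∪ (B \ A)
Elements in A but not B: {14, 31}
Elements in B but not A: {3, 20, 32}
A △ B = {3, 14, 20, 31, 32}

{3, 14, 20, 31, 32}


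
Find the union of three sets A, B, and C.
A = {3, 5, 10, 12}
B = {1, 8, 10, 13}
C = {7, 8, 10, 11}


Set A = {3, 5, 10, 12}
Set B = {1, 8, 10, 13}
Set C = {7, 8, 10, 11}
First, A ∪ B = {1, 3, 5, 8, 10, 12, 13}
Then, (A ∪ B) ∪ C = {1, 3, 5, 7, 8, 10, 11, 12, 13}

{1, 3, 5, 7, 8, 10, 11, 12, 13}


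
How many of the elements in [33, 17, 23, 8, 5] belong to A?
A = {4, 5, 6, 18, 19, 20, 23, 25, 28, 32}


Set A = {4, 5, 6, 18, 19, 20, 23, 25, 28, 32}
Candidates: [33, 17, 23, 8, 5]
Check each candidate:
33 ∉ A, 17 ∉ A, 23 ∈ A, 8 ∉ A, 5 ∈ A
Count of candidates in A: 2

2


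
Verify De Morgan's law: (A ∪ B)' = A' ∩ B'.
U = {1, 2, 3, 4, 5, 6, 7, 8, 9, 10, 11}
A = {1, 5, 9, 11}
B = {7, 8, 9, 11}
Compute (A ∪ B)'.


U = {1, 2, 3, 4, 5, 6, 7, 8, 9, 10, 11}
A = {1, 5, 9, 11}, B = {7, 8, 9, 11}
A ∪ B = {1, 5, 7, 8, 9, 11}
(A ∪ B)' = U \ (A ∪ B) = {2, 3, 4, 6, 10}
Verification via A' ∩ B': A' = {2, 3, 4, 6, 7, 8, 10}, B' = {1, 2, 3, 4, 5, 6, 10}
A' ∩ B' = {2, 3, 4, 6, 10} ✓

{2, 3, 4, 6, 10}


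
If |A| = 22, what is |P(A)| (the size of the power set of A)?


The set has 22 elements.
The power set contains all possible subsets.
|P(A)| = 2^|A| = 2^22 = 4194304

4194304


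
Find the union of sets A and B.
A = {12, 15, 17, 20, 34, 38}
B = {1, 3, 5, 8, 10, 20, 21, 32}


Set A = {12, 15, 17, 20, 34, 38}
Set B = {1, 3, 5, 8, 10, 20, 21, 32}
A ∪ B includes all elements in either set.
Elements from A: {12, 15, 17, 20, 34, 38}
Elements from B not already included: {1, 3, 5, 8, 10, 21, 32}
A ∪ B = {1, 3, 5, 8, 10, 12, 15, 17, 20, 21, 32, 34, 38}

{1, 3, 5, 8, 10, 12, 15, 17, 20, 21, 32, 34, 38}


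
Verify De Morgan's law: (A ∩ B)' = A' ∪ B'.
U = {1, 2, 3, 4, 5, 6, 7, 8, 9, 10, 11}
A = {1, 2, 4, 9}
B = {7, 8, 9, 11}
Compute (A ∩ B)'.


U = {1, 2, 3, 4, 5, 6, 7, 8, 9, 10, 11}
A = {1, 2, 4, 9}, B = {7, 8, 9, 11}
A ∩ B = {9}
(A ∩ B)' = U \ (A ∩ B) = {1, 2, 3, 4, 5, 6, 7, 8, 10, 11}
Verification via A' ∪ B': A' = {3, 5, 6, 7, 8, 10, 11}, B' = {1, 2, 3, 4, 5, 6, 10}
A' ∪ B' = {1, 2, 3, 4, 5, 6, 7, 8, 10, 11} ✓

{1, 2, 3, 4, 5, 6, 7, 8, 10, 11}


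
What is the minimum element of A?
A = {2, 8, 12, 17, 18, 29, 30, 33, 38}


Set A = {2, 8, 12, 17, 18, 29, 30, 33, 38}
Elements in ascending order: 2, 8, 12, 17, 18, 29, 30, 33, 38
The smallest element is 2.

2


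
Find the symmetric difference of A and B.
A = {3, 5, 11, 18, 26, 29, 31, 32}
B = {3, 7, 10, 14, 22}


Set A = {3, 5, 11, 18, 26, 29, 31, 32}
Set B = {3, 7, 10, 14, 22}
A △ B = (A \ B) ∪ (B \ A)
Elements in A but not B: {5, 11, 18, 26, 29, 31, 32}
Elements in B but not A: {7, 10, 14, 22}
A △ B = {5, 7, 10, 11, 14, 18, 22, 26, 29, 31, 32}

{5, 7, 10, 11, 14, 18, 22, 26, 29, 31, 32}


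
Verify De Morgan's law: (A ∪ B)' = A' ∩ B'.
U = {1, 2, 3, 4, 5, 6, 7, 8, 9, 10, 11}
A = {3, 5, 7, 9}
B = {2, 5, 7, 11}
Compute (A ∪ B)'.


U = {1, 2, 3, 4, 5, 6, 7, 8, 9, 10, 11}
A = {3, 5, 7, 9}, B = {2, 5, 7, 11}
A ∪ B = {2, 3, 5, 7, 9, 11}
(A ∪ B)' = U \ (A ∪ B) = {1, 4, 6, 8, 10}
Verification via A' ∩ B': A' = {1, 2, 4, 6, 8, 10, 11}, B' = {1, 3, 4, 6, 8, 9, 10}
A' ∩ B' = {1, 4, 6, 8, 10} ✓

{1, 4, 6, 8, 10}


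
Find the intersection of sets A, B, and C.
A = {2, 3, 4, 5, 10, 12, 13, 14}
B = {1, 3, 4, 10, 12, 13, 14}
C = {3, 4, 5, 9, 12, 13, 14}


Set A = {2, 3, 4, 5, 10, 12, 13, 14}
Set B = {1, 3, 4, 10, 12, 13, 14}
Set C = {3, 4, 5, 9, 12, 13, 14}
First, A ∩ B = {3, 4, 10, 12, 13, 14}
Then, (A ∩ B) ∩ C = {3, 4, 12, 13, 14}

{3, 4, 12, 13, 14}


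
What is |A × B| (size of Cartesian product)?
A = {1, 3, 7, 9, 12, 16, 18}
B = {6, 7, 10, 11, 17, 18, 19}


Set A = {1, 3, 7, 9, 12, 16, 18} has 7 elements.
Set B = {6, 7, 10, 11, 17, 18, 19} has 7 elements.
|A × B| = |A| × |B| = 7 × 7 = 49

49


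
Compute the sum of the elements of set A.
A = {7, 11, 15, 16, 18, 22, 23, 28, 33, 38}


Set A = {7, 11, 15, 16, 18, 22, 23, 28, 33, 38}
Sum = 7 + 11 + 15 + 16 + 18 + 22 + 23 + 28 + 33 + 38 = 211

211


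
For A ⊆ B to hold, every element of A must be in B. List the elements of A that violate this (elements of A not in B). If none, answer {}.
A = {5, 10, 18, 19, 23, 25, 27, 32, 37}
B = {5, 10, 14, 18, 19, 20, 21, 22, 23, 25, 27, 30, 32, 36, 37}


Set A = {5, 10, 18, 19, 23, 25, 27, 32, 37}
Set B = {5, 10, 14, 18, 19, 20, 21, 22, 23, 25, 27, 30, 32, 36, 37}
Check each element of A against B:
5 ∈ B, 10 ∈ B, 18 ∈ B, 19 ∈ B, 23 ∈ B, 25 ∈ B, 27 ∈ B, 32 ∈ B, 37 ∈ B
Elements of A not in B: {}

{}


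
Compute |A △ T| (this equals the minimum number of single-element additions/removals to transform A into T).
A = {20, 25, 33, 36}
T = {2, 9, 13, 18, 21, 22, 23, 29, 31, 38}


Set A = {20, 25, 33, 36}
Set T = {2, 9, 13, 18, 21, 22, 23, 29, 31, 38}
Elements to remove from A (in A, not in T): {20, 25, 33, 36} → 4 removals
Elements to add to A (in T, not in A): {2, 9, 13, 18, 21, 22, 23, 29, 31, 38} → 10 additions
Total edits = 4 + 10 = 14

14


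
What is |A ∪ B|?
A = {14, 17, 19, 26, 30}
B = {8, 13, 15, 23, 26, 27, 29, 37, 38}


Set A = {14, 17, 19, 26, 30}, |A| = 5
Set B = {8, 13, 15, 23, 26, 27, 29, 37, 38}, |B| = 9
A ∩ B = {26}, |A ∩ B| = 1
|A ∪ B| = |A| + |B| - |A ∩ B| = 5 + 9 - 1 = 13

13


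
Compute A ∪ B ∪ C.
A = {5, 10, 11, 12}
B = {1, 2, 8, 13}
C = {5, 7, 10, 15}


Set A = {5, 10, 11, 12}
Set B = {1, 2, 8, 13}
Set C = {5, 7, 10, 15}
First, A ∪ B = {1, 2, 5, 8, 10, 11, 12, 13}
Then, (A ∪ B) ∪ C = {1, 2, 5, 7, 8, 10, 11, 12, 13, 15}

{1, 2, 5, 7, 8, 10, 11, 12, 13, 15}


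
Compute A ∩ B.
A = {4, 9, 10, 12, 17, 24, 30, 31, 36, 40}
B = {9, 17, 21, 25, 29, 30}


Set A = {4, 9, 10, 12, 17, 24, 30, 31, 36, 40}
Set B = {9, 17, 21, 25, 29, 30}
A ∩ B includes only elements in both sets.
Check each element of A against B:
4 ✗, 9 ✓, 10 ✗, 12 ✗, 17 ✓, 24 ✗, 30 ✓, 31 ✗, 36 ✗, 40 ✗
A ∩ B = {9, 17, 30}

{9, 17, 30}


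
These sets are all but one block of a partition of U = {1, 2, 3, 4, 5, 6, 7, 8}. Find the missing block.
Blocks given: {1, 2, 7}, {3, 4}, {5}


U = {1, 2, 3, 4, 5, 6, 7, 8}
Shown blocks: {1, 2, 7}, {3, 4}, {5}
A partition's blocks are pairwise disjoint and cover U, so the missing block = U \ (union of shown blocks).
Union of shown blocks: {1, 2, 3, 4, 5, 7}
Missing block = U \ (union) = {6, 8}

{6, 8}


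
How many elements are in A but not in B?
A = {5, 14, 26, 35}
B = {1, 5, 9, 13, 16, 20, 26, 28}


Set A = {5, 14, 26, 35}
Set B = {1, 5, 9, 13, 16, 20, 26, 28}
A \ B = {14, 35}
|A \ B| = 2

2


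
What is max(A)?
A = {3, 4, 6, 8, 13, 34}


Set A = {3, 4, 6, 8, 13, 34}
Elements in ascending order: 3, 4, 6, 8, 13, 34
The largest element is 34.

34


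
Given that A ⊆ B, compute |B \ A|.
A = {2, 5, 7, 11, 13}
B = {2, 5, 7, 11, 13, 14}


Set A = {2, 5, 7, 11, 13}, |A| = 5
Set B = {2, 5, 7, 11, 13, 14}, |B| = 6
Since A ⊆ B: B \ A = {14}
|B| - |A| = 6 - 5 = 1

1


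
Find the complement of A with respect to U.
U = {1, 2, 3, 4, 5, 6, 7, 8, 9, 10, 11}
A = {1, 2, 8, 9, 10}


Universal set U = {1, 2, 3, 4, 5, 6, 7, 8, 9, 10, 11}
Set A = {1, 2, 8, 9, 10}
A' = U \ A = elements in U but not in A
Checking each element of U:
1 (in A, exclude), 2 (in A, exclude), 3 (not in A, include), 4 (not in A, include), 5 (not in A, include), 6 (not in A, include), 7 (not in A, include), 8 (in A, exclude), 9 (in A, exclude), 10 (in A, exclude), 11 (not in A, include)
A' = {3, 4, 5, 6, 7, 11}

{3, 4, 5, 6, 7, 11}


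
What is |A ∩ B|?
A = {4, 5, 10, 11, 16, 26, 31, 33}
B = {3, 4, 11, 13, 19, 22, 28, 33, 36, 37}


Set A = {4, 5, 10, 11, 16, 26, 31, 33}
Set B = {3, 4, 11, 13, 19, 22, 28, 33, 36, 37}
A ∩ B = {4, 11, 33}
|A ∩ B| = 3

3


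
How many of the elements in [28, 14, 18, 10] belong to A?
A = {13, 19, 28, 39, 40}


Set A = {13, 19, 28, 39, 40}
Candidates: [28, 14, 18, 10]
Check each candidate:
28 ∈ A, 14 ∉ A, 18 ∉ A, 10 ∉ A
Count of candidates in A: 1

1


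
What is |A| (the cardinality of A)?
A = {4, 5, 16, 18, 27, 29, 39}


Set A = {4, 5, 16, 18, 27, 29, 39}
Listing elements: 4, 5, 16, 18, 27, 29, 39
Counting: 7 elements
|A| = 7

7


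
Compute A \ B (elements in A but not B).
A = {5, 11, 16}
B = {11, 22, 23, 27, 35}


Set A = {5, 11, 16}
Set B = {11, 22, 23, 27, 35}
A \ B includes elements in A that are not in B.
Check each element of A:
5 (not in B, keep), 11 (in B, remove), 16 (not in B, keep)
A \ B = {5, 16}

{5, 16}


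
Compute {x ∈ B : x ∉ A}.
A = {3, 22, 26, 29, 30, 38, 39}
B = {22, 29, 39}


Set A = {3, 22, 26, 29, 30, 38, 39}
Set B = {22, 29, 39}
Check each element of B against A:
22 ∈ A, 29 ∈ A, 39 ∈ A
Elements of B not in A: {}

{}


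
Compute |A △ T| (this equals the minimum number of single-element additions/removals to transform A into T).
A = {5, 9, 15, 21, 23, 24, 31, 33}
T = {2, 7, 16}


Set A = {5, 9, 15, 21, 23, 24, 31, 33}
Set T = {2, 7, 16}
Elements to remove from A (in A, not in T): {5, 9, 15, 21, 23, 24, 31, 33} → 8 removals
Elements to add to A (in T, not in A): {2, 7, 16} → 3 additions
Total edits = 8 + 3 = 11

11


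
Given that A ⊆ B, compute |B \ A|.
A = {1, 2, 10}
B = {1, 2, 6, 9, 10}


Set A = {1, 2, 10}, |A| = 3
Set B = {1, 2, 6, 9, 10}, |B| = 5
Since A ⊆ B: B \ A = {6, 9}
|B| - |A| = 5 - 3 = 2

2


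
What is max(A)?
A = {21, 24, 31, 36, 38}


Set A = {21, 24, 31, 36, 38}
Elements in ascending order: 21, 24, 31, 36, 38
The largest element is 38.

38


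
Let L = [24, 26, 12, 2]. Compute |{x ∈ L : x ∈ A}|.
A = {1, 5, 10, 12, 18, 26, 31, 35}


Set A = {1, 5, 10, 12, 18, 26, 31, 35}
Candidates: [24, 26, 12, 2]
Check each candidate:
24 ∉ A, 26 ∈ A, 12 ∈ A, 2 ∉ A
Count of candidates in A: 2

2


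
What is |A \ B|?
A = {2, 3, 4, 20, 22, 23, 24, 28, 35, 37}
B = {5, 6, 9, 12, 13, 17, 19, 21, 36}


Set A = {2, 3, 4, 20, 22, 23, 24, 28, 35, 37}
Set B = {5, 6, 9, 12, 13, 17, 19, 21, 36}
A \ B = {2, 3, 4, 20, 22, 23, 24, 28, 35, 37}
|A \ B| = 10

10


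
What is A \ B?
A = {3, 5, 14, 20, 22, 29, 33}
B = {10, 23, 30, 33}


Set A = {3, 5, 14, 20, 22, 29, 33}
Set B = {10, 23, 30, 33}
A \ B includes elements in A that are not in B.
Check each element of A:
3 (not in B, keep), 5 (not in B, keep), 14 (not in B, keep), 20 (not in B, keep), 22 (not in B, keep), 29 (not in B, keep), 33 (in B, remove)
A \ B = {3, 5, 14, 20, 22, 29}

{3, 5, 14, 20, 22, 29}


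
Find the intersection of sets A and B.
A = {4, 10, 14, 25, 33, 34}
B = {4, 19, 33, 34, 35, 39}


Set A = {4, 10, 14, 25, 33, 34}
Set B = {4, 19, 33, 34, 35, 39}
A ∩ B includes only elements in both sets.
Check each element of A against B:
4 ✓, 10 ✗, 14 ✗, 25 ✗, 33 ✓, 34 ✓
A ∩ B = {4, 33, 34}

{4, 33, 34}


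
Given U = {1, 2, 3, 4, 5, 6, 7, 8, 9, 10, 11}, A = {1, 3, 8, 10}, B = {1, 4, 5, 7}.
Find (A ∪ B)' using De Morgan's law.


U = {1, 2, 3, 4, 5, 6, 7, 8, 9, 10, 11}
A = {1, 3, 8, 10}, B = {1, 4, 5, 7}
A ∪ B = {1, 3, 4, 5, 7, 8, 10}
(A ∪ B)' = U \ (A ∪ B) = {2, 6, 9, 11}
Verification via A' ∩ B': A' = {2, 4, 5, 6, 7, 9, 11}, B' = {2, 3, 6, 8, 9, 10, 11}
A' ∩ B' = {2, 6, 9, 11} ✓

{2, 6, 9, 11}


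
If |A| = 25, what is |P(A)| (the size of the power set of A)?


The set has 25 elements.
The power set contains all possible subsets.
|P(A)| = 2^|A| = 2^25 = 33554432

33554432


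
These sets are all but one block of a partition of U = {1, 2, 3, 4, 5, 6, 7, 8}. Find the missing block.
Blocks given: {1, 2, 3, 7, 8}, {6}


U = {1, 2, 3, 4, 5, 6, 7, 8}
Shown blocks: {1, 2, 3, 7, 8}, {6}
A partition's blocks are pairwise disjoint and cover U, so the missing block = U \ (union of shown blocks).
Union of shown blocks: {1, 2, 3, 6, 7, 8}
Missing block = U \ (union) = {4, 5}

{4, 5}


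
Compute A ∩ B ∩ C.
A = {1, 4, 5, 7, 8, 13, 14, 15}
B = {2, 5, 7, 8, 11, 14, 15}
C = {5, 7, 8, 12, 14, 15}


Set A = {1, 4, 5, 7, 8, 13, 14, 15}
Set B = {2, 5, 7, 8, 11, 14, 15}
Set C = {5, 7, 8, 12, 14, 15}
First, A ∩ B = {5, 7, 8, 14, 15}
Then, (A ∩ B) ∩ C = {5, 7, 8, 14, 15}

{5, 7, 8, 14, 15}


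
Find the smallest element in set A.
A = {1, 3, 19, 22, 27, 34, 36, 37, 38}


Set A = {1, 3, 19, 22, 27, 34, 36, 37, 38}
Elements in ascending order: 1, 3, 19, 22, 27, 34, 36, 37, 38
The smallest element is 1.

1


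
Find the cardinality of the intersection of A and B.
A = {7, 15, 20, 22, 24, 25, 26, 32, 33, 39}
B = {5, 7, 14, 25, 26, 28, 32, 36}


Set A = {7, 15, 20, 22, 24, 25, 26, 32, 33, 39}
Set B = {5, 7, 14, 25, 26, 28, 32, 36}
A ∩ B = {7, 25, 26, 32}
|A ∩ B| = 4

4


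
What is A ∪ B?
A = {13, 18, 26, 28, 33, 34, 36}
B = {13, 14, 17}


Set A = {13, 18, 26, 28, 33, 34, 36}
Set B = {13, 14, 17}
A ∪ B includes all elements in either set.
Elements from A: {13, 18, 26, 28, 33, 34, 36}
Elements from B not already included: {14, 17}
A ∪ B = {13, 14, 17, 18, 26, 28, 33, 34, 36}

{13, 14, 17, 18, 26, 28, 33, 34, 36}


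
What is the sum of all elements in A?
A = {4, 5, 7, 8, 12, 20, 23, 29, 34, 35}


Set A = {4, 5, 7, 8, 12, 20, 23, 29, 34, 35}
Sum = 4 + 5 + 7 + 8 + 12 + 20 + 23 + 29 + 34 + 35 = 177

177


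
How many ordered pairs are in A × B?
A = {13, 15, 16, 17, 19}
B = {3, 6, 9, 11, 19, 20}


Set A = {13, 15, 16, 17, 19} has 5 elements.
Set B = {3, 6, 9, 11, 19, 20} has 6 elements.
|A × B| = |A| × |B| = 5 × 6 = 30

30


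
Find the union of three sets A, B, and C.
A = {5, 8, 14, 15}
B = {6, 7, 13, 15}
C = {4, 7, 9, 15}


Set A = {5, 8, 14, 15}
Set B = {6, 7, 13, 15}
Set C = {4, 7, 9, 15}
First, A ∪ B = {5, 6, 7, 8, 13, 14, 15}
Then, (A ∪ B) ∪ C = {4, 5, 6, 7, 8, 9, 13, 14, 15}

{4, 5, 6, 7, 8, 9, 13, 14, 15}


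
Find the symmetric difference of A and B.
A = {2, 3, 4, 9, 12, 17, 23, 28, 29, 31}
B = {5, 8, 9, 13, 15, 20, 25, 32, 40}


Set A = {2, 3, 4, 9, 12, 17, 23, 28, 29, 31}
Set B = {5, 8, 9, 13, 15, 20, 25, 32, 40}
A △ B = (A \ B) ∪ (B \ A)
Elements in A but not B: {2, 3, 4, 12, 17, 23, 28, 29, 31}
Elements in B but not A: {5, 8, 13, 15, 20, 25, 32, 40}
A △ B = {2, 3, 4, 5, 8, 12, 13, 15, 17, 20, 23, 25, 28, 29, 31, 32, 40}

{2, 3, 4, 5, 8, 12, 13, 15, 17, 20, 23, 25, 28, 29, 31, 32, 40}


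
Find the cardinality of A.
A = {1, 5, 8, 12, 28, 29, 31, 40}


Set A = {1, 5, 8, 12, 28, 29, 31, 40}
Listing elements: 1, 5, 8, 12, 28, 29, 31, 40
Counting: 8 elements
|A| = 8

8


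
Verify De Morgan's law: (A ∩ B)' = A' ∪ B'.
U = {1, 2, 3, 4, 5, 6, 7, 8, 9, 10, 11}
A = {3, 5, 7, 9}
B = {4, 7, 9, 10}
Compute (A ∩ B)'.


U = {1, 2, 3, 4, 5, 6, 7, 8, 9, 10, 11}
A = {3, 5, 7, 9}, B = {4, 7, 9, 10}
A ∩ B = {7, 9}
(A ∩ B)' = U \ (A ∩ B) = {1, 2, 3, 4, 5, 6, 8, 10, 11}
Verification via A' ∪ B': A' = {1, 2, 4, 6, 8, 10, 11}, B' = {1, 2, 3, 5, 6, 8, 11}
A' ∪ B' = {1, 2, 3, 4, 5, 6, 8, 10, 11} ✓

{1, 2, 3, 4, 5, 6, 8, 10, 11}


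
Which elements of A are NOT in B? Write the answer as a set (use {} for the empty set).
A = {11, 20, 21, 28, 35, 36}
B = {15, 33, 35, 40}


Set A = {11, 20, 21, 28, 35, 36}
Set B = {15, 33, 35, 40}
Check each element of A against B:
11 ∉ B (include), 20 ∉ B (include), 21 ∉ B (include), 28 ∉ B (include), 35 ∈ B, 36 ∉ B (include)
Elements of A not in B: {11, 20, 21, 28, 36}

{11, 20, 21, 28, 36}
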